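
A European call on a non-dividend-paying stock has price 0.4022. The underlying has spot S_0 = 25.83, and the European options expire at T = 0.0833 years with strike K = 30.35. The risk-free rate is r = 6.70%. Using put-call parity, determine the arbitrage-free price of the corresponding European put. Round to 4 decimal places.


Put-call parity: C - P = S_0 * exp(-qT) - K * exp(-rT).
S_0 * exp(-qT) = 25.8300 * 1.00000000 = 25.83000000
K * exp(-rT) = 30.3500 * 0.99443445 = 30.18108542
P = C - S*exp(-qT) + K*exp(-rT)
P = 0.4022 - 25.83000000 + 30.18108542 = 4.7533

Answer: Put price = 4.7533


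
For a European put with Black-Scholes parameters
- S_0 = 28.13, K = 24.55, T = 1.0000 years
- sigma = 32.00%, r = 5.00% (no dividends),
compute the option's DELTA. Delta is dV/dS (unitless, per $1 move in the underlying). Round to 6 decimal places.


Answer: Delta = -0.229153

Derivation:
d1 = 0.7416399008; d2 = 0.4216399008
phi(d1) = 0.3030209286; exp(-qT) = 1.0000000000; exp(-rT) = 0.9512294245
N(-d1) = 0.2291527708
Delta = -exp(-qT) * N(-d1) = -1.0000000000 * 0.2291527708 = -0.229153


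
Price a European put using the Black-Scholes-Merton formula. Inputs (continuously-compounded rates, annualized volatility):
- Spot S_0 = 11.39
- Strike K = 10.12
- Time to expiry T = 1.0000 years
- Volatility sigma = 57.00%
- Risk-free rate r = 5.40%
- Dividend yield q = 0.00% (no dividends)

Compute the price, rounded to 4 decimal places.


Answer: Price = 1.5557

Derivation:
d1 = (ln(S/K) + (r - q + 0.5*sigma^2) * T) / (sigma * sqrt(T)) = 0.58714406
d2 = d1 - sigma * sqrt(T) = 0.01714406
exp(-rT) = 0.94743211; exp(-qT) = 1.00000000
P = K * exp(-rT) * N(-d2) - S_0 * exp(-qT) * N(-d1)
N(-d1) = 0.27855348; N(-d2) = 0.49316085
P = 10.1200 * 0.94743211 * 0.49316085 - 11.3900 * 1.00000000 * 0.27855348 = 1.5557


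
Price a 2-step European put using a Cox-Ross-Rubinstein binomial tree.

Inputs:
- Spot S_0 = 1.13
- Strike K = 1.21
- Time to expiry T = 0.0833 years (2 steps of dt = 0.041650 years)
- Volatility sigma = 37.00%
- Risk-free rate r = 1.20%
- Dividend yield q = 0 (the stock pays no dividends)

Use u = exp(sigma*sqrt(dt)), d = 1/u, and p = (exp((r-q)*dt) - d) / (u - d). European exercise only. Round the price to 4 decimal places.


Answer: Price = V(0,0) = 0.1032

Derivation:
dt = T/N = 0.041650
u = exp(sigma*sqrt(dt)) = 1.078435; d = 1/u = 0.927270
p = (exp((r-q)*dt) - d) / (u - d) = 0.484438
Discount per step: exp(-r*dt) = 0.999500
Stock lattice S(k, i) with i counting down-moves:
  k=0: S(0,0) = 1.1300
  k=1: S(1,0) = 1.2186; S(1,1) = 1.0478
  k=2: S(2,0) = 1.3142; S(2,1) = 1.1300; S(2,2) = 0.9716
Terminal payoffs V(N, i) = max(K - S_T, 0):
  V(2,0) = 0.000000; V(2,1) = 0.080000; V(2,2) = 0.238393
Backward induction: V(k, i) = exp(-r*dt) * [p * V(k+1, i) + (1-p) * V(k+1, i+1)].
  V(1,0) = exp(-r*dt) * [p*0.000000 + (1-p)*0.080000] = 0.041224
  V(1,1) = exp(-r*dt) * [p*0.080000 + (1-p)*0.238393] = 0.161581
  V(0,0) = exp(-r*dt) * [p*0.041224 + (1-p)*0.161581] = 0.103224


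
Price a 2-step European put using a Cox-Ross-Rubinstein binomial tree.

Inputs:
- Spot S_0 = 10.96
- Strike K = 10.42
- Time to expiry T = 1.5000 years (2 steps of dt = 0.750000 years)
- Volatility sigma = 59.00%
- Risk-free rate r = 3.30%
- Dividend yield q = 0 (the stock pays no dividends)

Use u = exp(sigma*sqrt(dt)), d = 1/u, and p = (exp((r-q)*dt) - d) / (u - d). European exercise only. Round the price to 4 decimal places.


Answer: Price = V(0,0) = 2.2300

Derivation:
dt = T/N = 0.750000
u = exp(sigma*sqrt(dt)) = 1.666882; d = 1/u = 0.599922
p = (exp((r-q)*dt) - d) / (u - d) = 0.398456
Discount per step: exp(-r*dt) = 0.975554
Stock lattice S(k, i) with i counting down-moves:
  k=0: S(0,0) = 10.9600
  k=1: S(1,0) = 18.2690; S(1,1) = 6.5751
  k=2: S(2,0) = 30.4523; S(2,1) = 10.9600; S(2,2) = 3.9446
Terminal payoffs V(N, i) = max(K - S_T, 0):
  V(2,0) = 0.000000; V(2,1) = 0.000000; V(2,2) = 6.475421
Backward induction: V(k, i) = exp(-r*dt) * [p * V(k+1, i) + (1-p) * V(k+1, i+1)].
  V(1,0) = exp(-r*dt) * [p*0.000000 + (1-p)*0.000000] = 0.000000
  V(1,1) = exp(-r*dt) * [p*0.000000 + (1-p)*6.475421] = 3.800027
  V(0,0) = exp(-r*dt) * [p*0.000000 + (1-p)*3.800027] = 2.230003


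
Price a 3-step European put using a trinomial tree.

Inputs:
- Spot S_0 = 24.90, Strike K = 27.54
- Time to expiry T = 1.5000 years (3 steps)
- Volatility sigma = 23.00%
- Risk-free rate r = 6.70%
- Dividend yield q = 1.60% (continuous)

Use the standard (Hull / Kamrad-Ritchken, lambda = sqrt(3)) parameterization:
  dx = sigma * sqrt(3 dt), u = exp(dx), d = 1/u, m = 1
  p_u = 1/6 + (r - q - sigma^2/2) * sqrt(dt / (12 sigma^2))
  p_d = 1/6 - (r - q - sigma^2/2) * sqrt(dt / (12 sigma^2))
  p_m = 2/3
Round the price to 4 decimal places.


Answer: Price = V(0,0) = 3.1450

Derivation:
dt = T/N = 0.500000; dx = sigma*sqrt(3*dt) = 0.281691
u = exp(dx) = 1.325370; d = 1/u = 0.754507
p_u = 0.188455, p_m = 0.666667, p_d = 0.144879
Discount per step: exp(-r*dt) = 0.967055
Stock lattice S(k, j) with j the centered position index:
  k=0: S(0,+0) = 24.9000
  k=1: S(1,-1) = 18.7872; S(1,+0) = 24.9000; S(1,+1) = 33.0017
  k=2: S(2,-2) = 14.1751; S(2,-1) = 18.7872; S(2,+0) = 24.9000; S(2,+1) = 33.0017; S(2,+2) = 43.7395
  k=3: S(3,-3) = 10.6952; S(3,-2) = 14.1751; S(3,-1) = 18.7872; S(3,+0) = 24.9000; S(3,+1) = 33.0017; S(3,+2) = 43.7395; S(3,+3) = 57.9709
Terminal payoffs V(N, j) = max(K - S_T, 0):
  V(3,-3) = 16.844813; V(3,-2) = 13.364925; V(3,-1) = 8.752787; V(3,+0) = 2.640000; V(3,+1) = 0.000000; V(3,+2) = 0.000000; V(3,+3) = 0.000000
Backward induction: V(k, j) = exp(-r*dt) * [p_u * V(k+1, j+1) + p_m * V(k+1, j) + p_d * V(k+1, j-1)]
  V(2,-2) = exp(-r*dt) * [p_u*8.752787 + p_m*13.364925 + p_d*16.844813] = 12.571624
  V(2,-1) = exp(-r*dt) * [p_u*2.640000 + p_m*8.752787 + p_d*13.364925] = 7.996581
  V(2,+0) = exp(-r*dt) * [p_u*0.000000 + p_m*2.640000 + p_d*8.752787] = 2.928331
  V(2,+1) = exp(-r*dt) * [p_u*0.000000 + p_m*0.000000 + p_d*2.640000] = 0.369879
  V(2,+2) = exp(-r*dt) * [p_u*0.000000 + p_m*0.000000 + p_d*0.000000] = 0.000000
  V(1,-1) = exp(-r*dt) * [p_u*2.928331 + p_m*7.996581 + p_d*12.571624] = 7.450453
  V(1,+0) = exp(-r*dt) * [p_u*0.369879 + p_m*2.928331 + p_d*7.996581] = 3.075679
  V(1,+1) = exp(-r*dt) * [p_u*0.000000 + p_m*0.369879 + p_d*2.928331] = 0.648738
  V(0,+0) = exp(-r*dt) * [p_u*0.648738 + p_m*3.075679 + p_d*7.450453] = 3.144981


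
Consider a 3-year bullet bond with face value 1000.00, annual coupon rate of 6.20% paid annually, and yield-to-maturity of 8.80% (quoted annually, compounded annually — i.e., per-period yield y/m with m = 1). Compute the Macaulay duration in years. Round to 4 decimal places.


Coupon per period c = face * coupon_rate / m = 62.000000
Periods per year m = 1; per-period yield y/m = 0.088000
Number of cashflows N = 3
Cashflows (t years, CF_t, discount factor 1/(1+y/m)^(m*t), PV):
  t = 1.0000: CF_t = 62.000000, DF = 0.919118, PV = 56.985294
  t = 2.0000: CF_t = 62.000000, DF = 0.844777, PV = 52.376189
  t = 3.0000: CF_t = 1062.000000, DF = 0.776450, PV = 824.589558
Price P = sum_t PV_t = 933.951041
Macaulay numerator sum_t t * PV_t:
  t * PV_t at t = 1.0000: 56.985294
  t * PV_t at t = 2.0000: 104.752379
  t * PV_t at t = 3.0000: 2473.768673
Macaulay duration D = (sum_t t * PV_t) / P = 2635.506346 / 933.951041 = 2.821889

Answer: Macaulay duration = 2.8219 years


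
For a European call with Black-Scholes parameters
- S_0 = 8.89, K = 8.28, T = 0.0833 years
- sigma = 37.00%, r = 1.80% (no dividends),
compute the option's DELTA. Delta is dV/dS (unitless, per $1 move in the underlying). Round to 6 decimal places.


d1 = 0.7330884249; d2 = 0.6262999892
phi(d1) = 0.3049376796; exp(-qT) = 1.0000000000; exp(-rT) = 0.9985017235
N(d1) = 0.7682477503
Delta = exp(-qT) * N(d1) = 1.0000000000 * 0.7682477503 = 0.768248

Answer: Delta = 0.768248


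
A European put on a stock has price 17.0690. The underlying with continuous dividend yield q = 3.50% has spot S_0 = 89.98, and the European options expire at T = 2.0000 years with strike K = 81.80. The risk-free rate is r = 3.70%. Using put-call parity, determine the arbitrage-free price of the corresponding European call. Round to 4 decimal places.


Answer: Call price = 25.0005

Derivation:
Put-call parity: C - P = S_0 * exp(-qT) - K * exp(-rT).
S_0 * exp(-qT) = 89.9800 * 0.93239382 = 83.89679592
K * exp(-rT) = 81.8000 * 0.92867169 = 75.96534456
C = P + S*exp(-qT) - K*exp(-rT)
C = 17.0690 + 83.89679592 - 75.96534456 = 25.0005


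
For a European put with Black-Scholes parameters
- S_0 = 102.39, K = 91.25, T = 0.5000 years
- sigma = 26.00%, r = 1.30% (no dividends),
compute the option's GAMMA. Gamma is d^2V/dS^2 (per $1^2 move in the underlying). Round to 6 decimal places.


d1 = 0.7538087860; d2 = 0.5699610229
phi(d1) = 0.3002762556; exp(-qT) = 1.0000000000; exp(-rT) = 0.9935210793
Gamma = exp(-qT) * phi(d1) / (S * sigma * sqrt(T)) = 1.0000000000 * 0.3002762556 / (102.3900 * 0.2600 * 0.7071067812) = 0.015952

Answer: Gamma = 0.015952


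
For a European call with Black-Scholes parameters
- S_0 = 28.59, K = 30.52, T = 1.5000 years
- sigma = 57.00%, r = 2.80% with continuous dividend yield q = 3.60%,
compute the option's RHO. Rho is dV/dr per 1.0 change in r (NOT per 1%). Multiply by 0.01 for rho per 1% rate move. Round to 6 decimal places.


d1 = 0.2382877945; d2 = -0.4598167822
phi(d1) = 0.3877753625; exp(-qT) = 0.9474321065; exp(-rT) = 0.9588697806
N(d2) = 0.3228238681
Rho = K*T*exp(-rT)*N(d2) = 30.5200 * 1.5000 * 0.9588697806 * 0.3228238681 = 14.171018

Answer: Rho = 14.171018


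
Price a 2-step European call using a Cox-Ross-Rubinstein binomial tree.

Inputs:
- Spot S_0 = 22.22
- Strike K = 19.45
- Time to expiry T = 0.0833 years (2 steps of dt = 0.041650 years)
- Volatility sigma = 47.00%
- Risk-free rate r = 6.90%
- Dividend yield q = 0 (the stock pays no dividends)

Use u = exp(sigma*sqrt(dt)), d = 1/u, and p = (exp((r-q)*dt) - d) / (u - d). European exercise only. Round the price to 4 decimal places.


dt = T/N = 0.041650
u = exp(sigma*sqrt(dt)) = 1.100670; d = 1/u = 0.908537
p = (exp((r-q)*dt) - d) / (u - d) = 0.491018
Discount per step: exp(-r*dt) = 0.997130
Stock lattice S(k, i) with i counting down-moves:
  k=0: S(0,0) = 22.2200
  k=1: S(1,0) = 24.4569; S(1,1) = 20.1877
  k=2: S(2,0) = 26.9190; S(2,1) = 22.2200; S(2,2) = 18.3413
Terminal payoffs V(N, i) = max(S_T - K, 0):
  V(2,0) = 7.468966; V(2,1) = 2.770000; V(2,2) = 0.000000
Backward induction: V(k, i) = exp(-r*dt) * [p * V(k+1, i) + (1-p) * V(k+1, i+1)].
  V(1,0) = exp(-r*dt) * [p*7.468966 + (1-p)*2.770000] = 5.062705
  V(1,1) = exp(-r*dt) * [p*2.770000 + (1-p)*0.000000] = 1.356216
  V(0,0) = exp(-r*dt) * [p*5.062705 + (1-p)*1.356216] = 3.167053

Answer: Price = V(0,0) = 3.1671


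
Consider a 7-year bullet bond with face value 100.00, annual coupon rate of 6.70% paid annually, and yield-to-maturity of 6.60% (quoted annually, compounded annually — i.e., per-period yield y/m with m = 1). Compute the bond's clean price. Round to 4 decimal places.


Answer: Price = 100.5465

Derivation:
Coupon per period c = face * coupon_rate / m = 6.700000
Periods per year m = 1; per-period yield y/m = 0.066000
Number of cashflows N = 7
Cashflows (t years, CF_t, discount factor 1/(1+y/m)^(m*t), PV):
  t = 1.0000: CF_t = 6.700000, DF = 0.938086, PV = 6.285178
  t = 2.0000: CF_t = 6.700000, DF = 0.880006, PV = 5.896040
  t = 3.0000: CF_t = 6.700000, DF = 0.825521, PV = 5.530994
  t = 4.0000: CF_t = 6.700000, DF = 0.774410, PV = 5.188550
  t = 5.0000: CF_t = 6.700000, DF = 0.726464, PV = 4.867307
  t = 6.0000: CF_t = 6.700000, DF = 0.681486, PV = 4.565954
  t = 7.0000: CF_t = 106.700000, DF = 0.639292, PV = 68.212503
Price P = sum_t PV_t = 100.546527


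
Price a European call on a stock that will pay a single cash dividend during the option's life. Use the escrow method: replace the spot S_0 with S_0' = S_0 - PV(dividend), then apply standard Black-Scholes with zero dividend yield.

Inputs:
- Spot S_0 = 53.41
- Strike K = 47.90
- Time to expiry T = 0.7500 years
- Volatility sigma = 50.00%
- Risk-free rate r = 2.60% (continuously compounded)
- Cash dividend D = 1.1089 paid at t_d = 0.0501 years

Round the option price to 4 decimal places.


Answer: Price = 11.4284

Derivation:
PV(D) = D * exp(-r * t_d) = 1.1089 * 0.99869825 = 1.10745649
S_0' = S_0 - PV(D) = 53.4100 - 1.10745649 = 52.30254351
d1 = (ln(S_0'/K) + (r + sigma^2/2)*T) / (sigma*sqrt(T)) = 0.46460415
d2 = d1 - sigma*sqrt(T) = 0.03159145
exp(-rT) = 0.98068890
N(d1) = 0.67889252; N(d2) = 0.51260107
C = S_0' * N(d1) - K * exp(-rT) * N(d2) = 52.30254351 * 0.67889252 - 47.9000 * 0.98068890 * 0.51260107 = 11.4284


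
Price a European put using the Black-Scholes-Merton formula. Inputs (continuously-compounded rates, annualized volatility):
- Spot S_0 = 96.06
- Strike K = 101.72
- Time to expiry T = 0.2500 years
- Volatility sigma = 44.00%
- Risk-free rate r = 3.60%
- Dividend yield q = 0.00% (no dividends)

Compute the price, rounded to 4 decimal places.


d1 = (ln(S/K) + (r - q + 0.5*sigma^2) * T) / (sigma * sqrt(T)) = -0.10932247
d2 = d1 - sigma * sqrt(T) = -0.32932247
exp(-rT) = 0.99104038; exp(-qT) = 1.00000000
P = K * exp(-rT) * N(-d2) - S_0 * exp(-qT) * N(-d1)
N(-d1) = 0.54352664; N(-d2) = 0.62904402
P = 101.7200 * 0.99104038 * 0.62904402 - 96.0600 * 1.00000000 * 0.54352664 = 11.2019

Answer: Price = 11.2019


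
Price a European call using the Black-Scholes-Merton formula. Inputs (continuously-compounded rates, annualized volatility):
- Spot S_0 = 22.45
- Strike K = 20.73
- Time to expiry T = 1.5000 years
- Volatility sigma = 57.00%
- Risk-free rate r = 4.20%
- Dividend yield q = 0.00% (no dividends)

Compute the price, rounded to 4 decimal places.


Answer: Price = 7.3272

Derivation:
d1 = (ln(S/K) + (r - q + 0.5*sigma^2) * T) / (sigma * sqrt(T)) = 0.55347537
d2 = d1 - sigma * sqrt(T) = -0.14462921
exp(-rT) = 0.93894347; exp(-qT) = 1.00000000
C = S_0 * exp(-qT) * N(d1) - K * exp(-rT) * N(d2)
N(d1) = 0.71003103; N(d2) = 0.44250182
C = 22.4500 * 1.00000000 * 0.71003103 - 20.7300 * 0.93894347 * 0.44250182 = 7.3272


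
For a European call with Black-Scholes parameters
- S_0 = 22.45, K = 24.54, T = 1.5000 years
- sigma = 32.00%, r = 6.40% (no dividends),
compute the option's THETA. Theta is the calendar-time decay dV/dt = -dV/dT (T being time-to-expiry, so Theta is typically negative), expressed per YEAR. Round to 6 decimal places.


d1 = 0.2137847667; d2 = -0.1781335922
phi(d1) = 0.3899290434; exp(-qT) = 1.0000000000; exp(-rT) = 0.9084640161
Theta = -S*exp(-qT)*phi(d1)*sigma/(2*sqrt(T)) - r*K*exp(-rT)*N(d2) + q*S*exp(-qT)*N(d1)
N(d1) = 0.5846425476; N(d2) = 0.4293090306; sqrt(T) = 1.2247448714
Term 1 = -22.4500 * 1.0000000000 * 0.3899290434 * 0.3200 / (2 * 1.2247448714) = -1.1436056248
Term 2 = -0.0640 * 24.5400 * 0.9084640161 * 0.4293090306 = -0.6125369422
Term 3 = 0 (no dividend yield, q = 0)
Theta = -1.1436056248 + (-0.6125369422) + (0.0000000000) = -1.756143

Answer: Theta = -1.756143


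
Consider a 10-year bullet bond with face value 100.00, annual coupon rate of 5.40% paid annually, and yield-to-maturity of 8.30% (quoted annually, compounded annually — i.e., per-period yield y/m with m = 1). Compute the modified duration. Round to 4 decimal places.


Answer: Modified duration = 7.1293

Derivation:
Coupon per period c = face * coupon_rate / m = 5.400000
Periods per year m = 1; per-period yield y/m = 0.083000
Number of cashflows N = 10
Cashflows (t years, CF_t, discount factor 1/(1+y/m)^(m*t), PV):
  t = 1.0000: CF_t = 5.400000, DF = 0.923361, PV = 4.986150
  t = 2.0000: CF_t = 5.400000, DF = 0.852596, PV = 4.604016
  t = 3.0000: CF_t = 5.400000, DF = 0.787254, PV = 4.251169
  t = 4.0000: CF_t = 5.400000, DF = 0.726919, PV = 3.925364
  t = 5.0000: CF_t = 5.400000, DF = 0.671209, PV = 3.624528
  t = 6.0000: CF_t = 5.400000, DF = 0.619768, PV = 3.346748
  t = 7.0000: CF_t = 5.400000, DF = 0.572270, PV = 3.090257
  t = 8.0000: CF_t = 5.400000, DF = 0.528412, PV = 2.853423
  t = 9.0000: CF_t = 5.400000, DF = 0.487915, PV = 2.634739
  t = 10.0000: CF_t = 105.400000, DF = 0.450521, PV = 47.484957
Price P = sum_t PV_t = 80.801350
First compute Macaulay numerator sum_t t * PV_t:
  t * PV_t at t = 1.0000: 4.986150
  t * PV_t at t = 2.0000: 9.208032
  t * PV_t at t = 3.0000: 12.753508
  t * PV_t at t = 4.0000: 15.701456
  t * PV_t at t = 5.0000: 18.122641
  t * PV_t at t = 6.0000: 20.080488
  t * PV_t at t = 7.0000: 21.631797
  t * PV_t at t = 8.0000: 22.827381
  t * PV_t at t = 9.0000: 23.712654
  t * PV_t at t = 10.0000: 474.849565
Macaulay duration D = 623.873672 / 80.801350 = 7.721080
Modified duration = D / (1 + y/m) = 7.721080 / (1 + 0.083000) = 7.129344


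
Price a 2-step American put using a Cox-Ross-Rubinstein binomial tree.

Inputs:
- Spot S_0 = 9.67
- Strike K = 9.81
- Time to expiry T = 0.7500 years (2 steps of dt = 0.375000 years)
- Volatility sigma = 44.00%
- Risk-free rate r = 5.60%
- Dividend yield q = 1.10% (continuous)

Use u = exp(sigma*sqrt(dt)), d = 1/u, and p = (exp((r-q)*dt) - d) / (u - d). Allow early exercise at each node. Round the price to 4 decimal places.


Answer: Price = V(0,0) = 1.3051

Derivation:
dt = T/N = 0.375000
u = exp(sigma*sqrt(dt)) = 1.309236; d = 1/u = 0.763804
p = (exp((r-q)*dt) - d) / (u - d) = 0.464245
Discount per step: exp(-r*dt) = 0.979219
Stock lattice S(k, i) with i counting down-moves:
  k=0: S(0,0) = 9.6700
  k=1: S(1,0) = 12.6603; S(1,1) = 7.3860
  k=2: S(2,0) = 16.5753; S(2,1) = 9.6700; S(2,2) = 5.6414
Terminal payoffs V(N, i) = max(K - S_T, 0):
  V(2,0) = 0.000000; V(2,1) = 0.140000; V(2,2) = 4.168553
Backward induction: V(k, i) = exp(-r*dt) * [p * V(k+1, i) + (1-p) * V(k+1, i+1)]; then take max(V_cont, immediate exercise) for American.
  V(1,0) = exp(-r*dt) * [p*0.000000 + (1-p)*0.140000] = 0.073447; exercise = 0.000000; V(1,0) = max -> 0.073447
  V(1,1) = exp(-r*dt) * [p*0.140000 + (1-p)*4.168553] = 2.250556; exercise = 2.424014; V(1,1) = max -> 2.424014
  V(0,0) = exp(-r*dt) * [p*0.073447 + (1-p)*2.424014] = 1.305079; exercise = 0.140000; V(0,0) = max -> 1.305079


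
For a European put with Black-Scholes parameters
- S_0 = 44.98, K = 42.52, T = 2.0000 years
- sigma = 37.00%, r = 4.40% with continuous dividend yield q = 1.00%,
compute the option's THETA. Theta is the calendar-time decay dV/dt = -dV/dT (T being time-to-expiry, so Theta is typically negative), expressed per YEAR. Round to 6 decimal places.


d1 = 0.4990709840; d2 = -0.0241880340
phi(d1) = 0.3522287499; exp(-qT) = 0.9801986733; exp(-rT) = 0.9157608767
Theta = -S*exp(-qT)*phi(d1)*sigma/(2*sqrt(T)) + r*K*exp(-rT)*N(-d2) - q*S*exp(-qT)*N(-d1)
N(-d1) = 0.3088646890; N(-d2) = 0.5096486886; sqrt(T) = 1.4142135624
Term 1 = -44.9800 * 0.9801986733 * 0.3522287499 * 0.3700 / (2 * 1.4142135624) = -2.0314918925
Term 2 = 0.0440 * 42.5200 * 0.9157608767 * 0.5096486886 = 0.8731702472
Term 3 = -0.0100 * 44.9800 * 0.9801986733 * 0.3088646890 = -0.1361763915
Theta = -2.0314918925 + (0.8731702472) + (-0.1361763915) = -1.294498

Answer: Theta = -1.294498


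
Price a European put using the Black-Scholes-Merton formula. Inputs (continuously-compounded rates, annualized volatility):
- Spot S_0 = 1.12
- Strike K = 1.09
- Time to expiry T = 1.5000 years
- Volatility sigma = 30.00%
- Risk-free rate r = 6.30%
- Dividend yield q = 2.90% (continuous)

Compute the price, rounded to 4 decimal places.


d1 = (ln(S/K) + (r - q + 0.5*sigma^2) * T) / (sigma * sqrt(T)) = 0.39641178
d2 = d1 - sigma * sqrt(T) = 0.02898832
exp(-rT) = 0.90982773; exp(-qT) = 0.95743255
P = K * exp(-rT) * N(-d2) - S_0 * exp(-qT) * N(-d1)
N(-d1) = 0.34590064; N(-d2) = 0.48843695
P = 1.0900 * 0.90982773 * 0.48843695 - 1.1200 * 0.95743255 * 0.34590064 = 0.1135

Answer: Price = 0.1135


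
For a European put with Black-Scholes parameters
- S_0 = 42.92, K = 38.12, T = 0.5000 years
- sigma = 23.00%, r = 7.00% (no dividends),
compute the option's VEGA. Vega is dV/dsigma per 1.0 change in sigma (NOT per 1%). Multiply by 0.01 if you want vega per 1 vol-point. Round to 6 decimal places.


d1 = 1.0257588505; d2 = 0.8631242908
phi(d1) = 0.2357392063; exp(-qT) = 1.0000000000; exp(-rT) = 0.9656054163
Vega = S * exp(-qT) * phi(d1) * sqrt(T) = 42.9200 * 1.0000000000 * 0.2357392063 * 0.7071067812 = 7.154455

Answer: Vega = 7.154455


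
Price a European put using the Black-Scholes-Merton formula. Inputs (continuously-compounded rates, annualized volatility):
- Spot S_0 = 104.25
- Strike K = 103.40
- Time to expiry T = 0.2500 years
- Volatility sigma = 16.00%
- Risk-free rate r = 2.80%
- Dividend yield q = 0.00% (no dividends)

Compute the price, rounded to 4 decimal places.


Answer: Price = 2.5749

Derivation:
d1 = (ln(S/K) + (r - q + 0.5*sigma^2) * T) / (sigma * sqrt(T)) = 0.22983623
d2 = d1 - sigma * sqrt(T) = 0.14983623
exp(-rT) = 0.99302444; exp(-qT) = 1.00000000
P = K * exp(-rT) * N(-d2) - S_0 * exp(-qT) * N(-d1)
N(-d1) = 0.40910951; N(-d2) = 0.44044691
P = 103.4000 * 0.99302444 * 0.44044691 - 104.2500 * 1.00000000 * 0.40910951 = 2.5749


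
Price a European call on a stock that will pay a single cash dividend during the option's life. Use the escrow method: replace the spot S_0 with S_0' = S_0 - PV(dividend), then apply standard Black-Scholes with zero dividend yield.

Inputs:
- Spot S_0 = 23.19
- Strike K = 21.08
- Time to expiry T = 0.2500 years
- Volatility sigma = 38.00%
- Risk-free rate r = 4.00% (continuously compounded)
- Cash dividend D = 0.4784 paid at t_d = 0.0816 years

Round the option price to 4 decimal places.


PV(D) = D * exp(-r * t_d) = 0.4784 * 0.99674132 = 0.47684105
S_0' = S_0 - PV(D) = 23.1900 - 0.47684105 = 22.71315895
d1 = (ln(S_0'/K) + (r + sigma^2/2)*T) / (sigma*sqrt(T)) = 0.54036696
d2 = d1 - sigma*sqrt(T) = 0.35036696
exp(-rT) = 0.99004983
N(d1) = 0.70552801; N(d2) = 0.63696834
C = S_0' * N(d1) - K * exp(-rT) * N(d2) = 22.71315895 * 0.70552801 - 21.0800 * 0.99004983 * 0.63696834 = 2.7311

Answer: Price = 2.7311


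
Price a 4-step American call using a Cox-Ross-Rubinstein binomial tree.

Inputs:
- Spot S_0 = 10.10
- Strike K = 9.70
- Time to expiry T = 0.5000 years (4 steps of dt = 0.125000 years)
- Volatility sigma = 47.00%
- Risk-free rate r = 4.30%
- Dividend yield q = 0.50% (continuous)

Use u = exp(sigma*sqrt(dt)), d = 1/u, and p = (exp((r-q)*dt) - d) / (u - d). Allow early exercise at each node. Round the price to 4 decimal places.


dt = T/N = 0.125000
u = exp(sigma*sqrt(dt)) = 1.180774; d = 1/u = 0.846902
p = (exp((r-q)*dt) - d) / (u - d) = 0.472814
Discount per step: exp(-r*dt) = 0.994639
Stock lattice S(k, i) with i counting down-moves:
  k=0: S(0,0) = 10.1000
  k=1: S(1,0) = 11.9258; S(1,1) = 8.5537
  k=2: S(2,0) = 14.0817; S(2,1) = 10.1000; S(2,2) = 7.2442
  k=3: S(3,0) = 16.6273; S(3,1) = 11.9258; S(3,2) = 8.5537; S(3,3) = 6.1351
  k=4: S(4,0) = 19.6331; S(4,1) = 14.0817; S(4,2) = 10.1000; S(4,3) = 7.2442; S(4,4) = 5.1958
Terminal payoffs V(N, i) = max(S_T - K, 0):
  V(4,0) = 9.933078; V(4,1) = 4.381693; V(4,2) = 0.400000; V(4,3) = 0.000000; V(4,4) = 0.000000
Backward induction: V(k, i) = exp(-r*dt) * [p * V(k+1, i) + (1-p) * V(k+1, i+1)]; then take max(V_cont, immediate exercise) for American.
  V(3,0) = exp(-r*dt) * [p*9.933078 + (1-p)*4.381693] = 6.968905; exercise = 6.927296; V(3,0) = max -> 6.968905
  V(3,1) = exp(-r*dt) * [p*4.381693 + (1-p)*0.400000] = 2.270363; exercise = 2.225817; V(3,1) = max -> 2.270363
  V(3,2) = exp(-r*dt) * [p*0.400000 + (1-p)*0.000000] = 0.188112; exercise = 0.000000; V(3,2) = max -> 0.188112
  V(3,3) = exp(-r*dt) * [p*0.000000 + (1-p)*0.000000] = 0.000000; exercise = 0.000000; V(3,3) = max -> 0.000000
  V(2,0) = exp(-r*dt) * [p*6.968905 + (1-p)*2.270363] = 4.467819; exercise = 4.381693; V(2,0) = max -> 4.467819
  V(2,1) = exp(-r*dt) * [p*2.270363 + (1-p)*0.188112] = 1.166343; exercise = 0.400000; V(2,1) = max -> 1.166343
  V(2,2) = exp(-r*dt) * [p*0.188112 + (1-p)*0.000000] = 0.088465; exercise = 0.000000; V(2,2) = max -> 0.088465
  V(1,0) = exp(-r*dt) * [p*4.467819 + (1-p)*1.166343] = 2.712706; exercise = 2.225817; V(1,0) = max -> 2.712706
  V(1,1) = exp(-r*dt) * [p*1.166343 + (1-p)*0.088465] = 0.594894; exercise = 0.000000; V(1,1) = max -> 0.594894
  V(0,0) = exp(-r*dt) * [p*2.712706 + (1-p)*0.594894] = 1.587668; exercise = 0.400000; V(0,0) = max -> 1.587668

Answer: Price = V(0,0) = 1.5877


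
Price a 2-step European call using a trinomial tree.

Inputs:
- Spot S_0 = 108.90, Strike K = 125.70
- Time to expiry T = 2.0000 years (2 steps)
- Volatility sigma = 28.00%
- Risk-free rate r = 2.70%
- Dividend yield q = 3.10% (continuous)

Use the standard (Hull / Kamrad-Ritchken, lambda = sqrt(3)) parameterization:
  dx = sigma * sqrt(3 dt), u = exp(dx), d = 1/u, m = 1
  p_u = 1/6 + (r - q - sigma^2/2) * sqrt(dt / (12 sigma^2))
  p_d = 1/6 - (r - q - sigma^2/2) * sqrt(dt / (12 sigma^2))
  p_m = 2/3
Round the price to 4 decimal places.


dt = T/N = 1.000000; dx = sigma*sqrt(3*dt) = 0.484974
u = exp(dx) = 1.624133; d = 1/u = 0.615713
p_u = 0.122128, p_m = 0.666667, p_d = 0.211205
Discount per step: exp(-r*dt) = 0.973361
Stock lattice S(k, j) with j the centered position index:
  k=0: S(0,+0) = 108.9000
  k=1: S(1,-1) = 67.0512; S(1,+0) = 108.9000; S(1,+1) = 176.8681
  k=2: S(2,-2) = 41.2843; S(2,-1) = 67.0512; S(2,+0) = 108.9000; S(2,+1) = 176.8681; S(2,+2) = 287.2573
Terminal payoffs V(N, j) = max(S_T - K, 0):
  V(2,-2) = 0.000000; V(2,-1) = 0.000000; V(2,+0) = 0.000000; V(2,+1) = 51.168100; V(2,+2) = 161.557344
Backward induction: V(k, j) = exp(-r*dt) * [p_u * V(k+1, j+1) + p_m * V(k+1, j) + p_d * V(k+1, j-1)]
  V(1,-1) = exp(-r*dt) * [p_u*0.000000 + p_m*0.000000 + p_d*0.000000] = 0.000000
  V(1,+0) = exp(-r*dt) * [p_u*51.168100 + p_m*0.000000 + p_d*0.000000] = 6.082601
  V(1,+1) = exp(-r*dt) * [p_u*161.557344 + p_m*51.168100 + p_d*0.000000] = 52.408472
  V(0,+0) = exp(-r*dt) * [p_u*52.408472 + p_m*6.082601 + p_d*0.000000] = 10.177096

Answer: Price = V(0,0) = 10.1771


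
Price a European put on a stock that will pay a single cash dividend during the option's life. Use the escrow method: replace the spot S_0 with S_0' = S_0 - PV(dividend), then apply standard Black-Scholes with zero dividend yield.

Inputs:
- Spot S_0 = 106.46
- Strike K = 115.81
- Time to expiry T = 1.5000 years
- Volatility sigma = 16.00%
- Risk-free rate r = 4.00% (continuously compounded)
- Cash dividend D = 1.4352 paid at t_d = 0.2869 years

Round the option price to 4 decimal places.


PV(D) = D * exp(-r * t_d) = 1.4352 * 0.98858960 = 1.41882379
S_0' = S_0 - PV(D) = 106.4600 - 1.41882379 = 105.04117621
d1 = (ln(S_0'/K) + (r + sigma^2/2)*T) / (sigma*sqrt(T)) = -0.09388940
d2 = d1 - sigma*sqrt(T) = -0.28984858
exp(-rT) = 0.94176453
N(-d1) = 0.53740149; N(-d2) = 0.61403396
P = K * exp(-rT) * N(-d2) - S_0' * N(-d1) = 115.8100 * 0.94176453 * 0.61403396 - 105.04117621 * 0.53740149 = 10.5208

Answer: Price = 10.5208


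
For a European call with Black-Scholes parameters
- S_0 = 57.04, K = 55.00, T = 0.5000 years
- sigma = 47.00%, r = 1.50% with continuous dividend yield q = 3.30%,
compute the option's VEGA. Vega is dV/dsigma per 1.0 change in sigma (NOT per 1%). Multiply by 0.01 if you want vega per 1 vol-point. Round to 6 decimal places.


Answer: Vega = 15.345482

Derivation:
d1 = 0.2486746836; d2 = -0.0836655036
phi(d1) = 0.3867959127; exp(-qT) = 0.9836353794; exp(-rT) = 0.9925280548
Vega = S * exp(-qT) * phi(d1) * sqrt(T) = 57.0400 * 0.9836353794 * 0.3867959127 * 0.7071067812 = 15.345482


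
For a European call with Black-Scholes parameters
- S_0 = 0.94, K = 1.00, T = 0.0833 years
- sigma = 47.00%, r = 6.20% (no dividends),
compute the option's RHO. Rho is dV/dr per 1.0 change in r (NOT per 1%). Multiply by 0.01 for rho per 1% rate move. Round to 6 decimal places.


Answer: Rho = 0.025982

Derivation:
d1 = -0.3502414847; d2 = -0.4858916598
phi(d1) = 0.3752086221; exp(-qT) = 1.0000000000; exp(-rT) = 0.9948487136
N(d2) = 0.3135219910
Rho = K*T*exp(-rT)*N(d2) = 1.0000 * 0.0833 * 0.9948487136 * 0.3135219910 = 0.025982


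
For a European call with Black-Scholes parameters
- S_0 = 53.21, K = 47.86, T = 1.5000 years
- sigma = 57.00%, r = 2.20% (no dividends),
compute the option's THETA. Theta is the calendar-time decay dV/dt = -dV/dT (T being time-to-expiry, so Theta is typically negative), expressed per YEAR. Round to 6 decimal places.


Answer: Theta = -4.699385

Derivation:
d1 = 0.5481145360; d2 = -0.1499900407
phi(d1) = 0.3432990638; exp(-qT) = 1.0000000000; exp(-rT) = 0.9675385596
Theta = -S*exp(-qT)*phi(d1)*sigma/(2*sqrt(T)) - r*K*exp(-rT)*N(d2) + q*S*exp(-qT)*N(d1)
N(d1) = 0.7081933699; N(d2) = 0.4403862364; sqrt(T) = 1.2247448714
Term 1 = -53.2100 * 1.0000000000 * 0.3432990638 * 0.5700 / (2 * 1.2247448714) = -4.2507455465
Term 2 = -0.0220 * 47.8600 * 0.9675385596 * 0.4403862364 = -0.4486393828
Term 3 = 0 (no dividend yield, q = 0)
Theta = -4.2507455465 + (-0.4486393828) + (0.0000000000) = -4.699385


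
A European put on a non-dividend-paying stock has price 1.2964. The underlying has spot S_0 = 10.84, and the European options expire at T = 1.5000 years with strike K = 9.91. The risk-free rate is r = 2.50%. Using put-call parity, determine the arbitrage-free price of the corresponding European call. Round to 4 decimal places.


Put-call parity: C - P = S_0 * exp(-qT) - K * exp(-rT).
S_0 * exp(-qT) = 10.8400 * 1.00000000 = 10.84000000
K * exp(-rT) = 9.9100 * 0.96319442 = 9.54525668
C = P + S*exp(-qT) - K*exp(-rT)
C = 1.2964 + 10.84000000 - 9.54525668 = 2.5911

Answer: Call price = 2.5911


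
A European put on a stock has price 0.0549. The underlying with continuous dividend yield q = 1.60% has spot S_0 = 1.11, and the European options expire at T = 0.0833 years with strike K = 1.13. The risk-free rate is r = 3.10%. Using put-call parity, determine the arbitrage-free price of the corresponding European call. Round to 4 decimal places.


Put-call parity: C - P = S_0 * exp(-qT) - K * exp(-rT).
S_0 * exp(-qT) = 1.1100 * 0.99866809 = 1.10852158
K * exp(-rT) = 1.1300 * 0.99742103 = 1.12708577
C = P + S*exp(-qT) - K*exp(-rT)
C = 0.0549 + 1.10852158 - 1.12708577 = 0.0363

Answer: Call price = 0.0363


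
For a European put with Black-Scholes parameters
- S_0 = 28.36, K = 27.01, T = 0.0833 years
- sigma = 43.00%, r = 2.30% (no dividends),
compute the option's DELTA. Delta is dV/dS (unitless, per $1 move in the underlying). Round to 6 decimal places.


Answer: Delta = -0.319005

Derivation:
d1 = 0.4704830051; d2 = 0.3463775257
phi(d1) = 0.3571441982; exp(-qT) = 1.0000000000; exp(-rT) = 0.9980859342
N(-d1) = 0.3190049867
Delta = -exp(-qT) * N(-d1) = -1.0000000000 * 0.3190049867 = -0.319005


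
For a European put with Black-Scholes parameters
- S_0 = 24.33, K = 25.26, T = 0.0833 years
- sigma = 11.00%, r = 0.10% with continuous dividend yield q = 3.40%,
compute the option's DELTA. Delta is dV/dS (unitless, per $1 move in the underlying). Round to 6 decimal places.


d1 = -1.2522679752; d2 = -1.2840158885
phi(d1) = 0.1821315458; exp(-qT) = 0.9971718069; exp(-rT) = 0.9999167035
N(-d1) = 0.8947638829
Delta = -exp(-qT) * N(-d1) = -0.9971718069 * 0.8947638829 = -0.892233

Answer: Delta = -0.892233


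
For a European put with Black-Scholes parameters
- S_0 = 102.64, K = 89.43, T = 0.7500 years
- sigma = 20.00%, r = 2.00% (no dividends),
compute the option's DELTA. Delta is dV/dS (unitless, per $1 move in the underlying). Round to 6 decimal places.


Answer: Delta = -0.166365

Derivation:
d1 = 0.9686293451; d2 = 0.7954242644
phi(d1) = 0.2495589954; exp(-qT) = 1.0000000000; exp(-rT) = 0.9851119396
N(-d1) = 0.1663650782
Delta = -exp(-qT) * N(-d1) = -1.0000000000 * 0.1663650782 = -0.166365


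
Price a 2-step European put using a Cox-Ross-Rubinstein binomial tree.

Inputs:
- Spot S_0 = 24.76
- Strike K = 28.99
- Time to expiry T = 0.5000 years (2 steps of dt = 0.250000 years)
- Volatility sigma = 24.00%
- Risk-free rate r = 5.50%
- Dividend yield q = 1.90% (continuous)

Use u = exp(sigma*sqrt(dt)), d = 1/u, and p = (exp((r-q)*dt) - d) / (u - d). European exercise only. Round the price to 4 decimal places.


dt = T/N = 0.250000
u = exp(sigma*sqrt(dt)) = 1.127497; d = 1/u = 0.886920
p = (exp((r-q)*dt) - d) / (u - d) = 0.507615
Discount per step: exp(-r*dt) = 0.986344
Stock lattice S(k, i) with i counting down-moves:
  k=0: S(0,0) = 24.7600
  k=1: S(1,0) = 27.9168; S(1,1) = 21.9602
  k=2: S(2,0) = 31.4761; S(2,1) = 24.7600; S(2,2) = 19.4769
Terminal payoffs V(N, i) = max(K - S_T, 0):
  V(2,0) = 0.000000; V(2,1) = 4.230000; V(2,2) = 9.513094
Backward induction: V(k, i) = exp(-r*dt) * [p * V(k+1, i) + (1-p) * V(k+1, i+1)].
  V(1,0) = exp(-r*dt) * [p*0.000000 + (1-p)*4.230000] = 2.054346
  V(1,1) = exp(-r*dt) * [p*4.230000 + (1-p)*9.513094] = 6.738029
  V(0,0) = exp(-r*dt) * [p*2.054346 + (1-p)*6.738029] = 4.300975

Answer: Price = V(0,0) = 4.3010


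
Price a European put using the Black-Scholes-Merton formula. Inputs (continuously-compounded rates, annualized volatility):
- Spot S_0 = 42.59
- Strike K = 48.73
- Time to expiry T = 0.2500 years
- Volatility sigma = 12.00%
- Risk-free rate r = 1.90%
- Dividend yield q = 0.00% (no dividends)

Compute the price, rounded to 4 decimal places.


d1 = (ln(S/K) + (r - q + 0.5*sigma^2) * T) / (sigma * sqrt(T)) = -2.13542288
d2 = d1 - sigma * sqrt(T) = -2.19542288
exp(-rT) = 0.99526126; exp(-qT) = 1.00000000
P = K * exp(-rT) * N(-d2) - S_0 * exp(-qT) * N(-d1)
N(-d1) = 0.98363676; N(-d2) = 0.98593336
P = 48.7300 * 0.99526126 * 0.98593336 - 42.5900 * 1.00000000 * 0.98363676 = 5.9238

Answer: Price = 5.9238


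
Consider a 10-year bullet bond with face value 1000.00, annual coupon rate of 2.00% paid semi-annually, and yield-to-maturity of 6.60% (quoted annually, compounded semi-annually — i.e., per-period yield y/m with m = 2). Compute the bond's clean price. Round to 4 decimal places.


Coupon per period c = face * coupon_rate / m = 10.000000
Periods per year m = 2; per-period yield y/m = 0.033000
Number of cashflows N = 20
Cashflows (t years, CF_t, discount factor 1/(1+y/m)^(m*t), PV):
  t = 0.5000: CF_t = 10.000000, DF = 0.968054, PV = 9.680542
  t = 1.0000: CF_t = 10.000000, DF = 0.937129, PV = 9.371290
  t = 1.5000: CF_t = 10.000000, DF = 0.907192, PV = 9.071916
  t = 2.0000: CF_t = 10.000000, DF = 0.878211, PV = 8.782107
  t = 2.5000: CF_t = 10.000000, DF = 0.850156, PV = 8.501555
  t = 3.0000: CF_t = 10.000000, DF = 0.822997, PV = 8.229967
  t = 3.5000: CF_t = 10.000000, DF = 0.796705, PV = 7.967054
  t = 4.0000: CF_t = 10.000000, DF = 0.771254, PV = 7.712540
  t = 4.5000: CF_t = 10.000000, DF = 0.746616, PV = 7.466157
  t = 5.0000: CF_t = 10.000000, DF = 0.722764, PV = 7.227645
  t = 5.5000: CF_t = 10.000000, DF = 0.699675, PV = 6.996752
  t = 6.0000: CF_t = 10.000000, DF = 0.677323, PV = 6.773235
  t = 6.5000: CF_t = 10.000000, DF = 0.655686, PV = 6.556859
  t = 7.0000: CF_t = 10.000000, DF = 0.634739, PV = 6.347395
  t = 7.5000: CF_t = 10.000000, DF = 0.614462, PV = 6.144622
  t = 8.0000: CF_t = 10.000000, DF = 0.594833, PV = 5.948327
  t = 8.5000: CF_t = 10.000000, DF = 0.575830, PV = 5.758303
  t = 9.0000: CF_t = 10.000000, DF = 0.557435, PV = 5.574350
  t = 9.5000: CF_t = 10.000000, DF = 0.539627, PV = 5.396273
  t = 10.0000: CF_t = 1010.000000, DF = 0.522388, PV = 527.612339
Price P = sum_t PV_t = 667.119226

Answer: Price = 667.1192


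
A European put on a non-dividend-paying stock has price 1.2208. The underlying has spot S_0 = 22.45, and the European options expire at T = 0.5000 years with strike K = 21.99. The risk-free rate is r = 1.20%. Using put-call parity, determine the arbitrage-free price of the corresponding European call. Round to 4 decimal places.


Answer: Call price = 1.8123

Derivation:
Put-call parity: C - P = S_0 * exp(-qT) - K * exp(-rT).
S_0 * exp(-qT) = 22.4500 * 1.00000000 = 22.45000000
K * exp(-rT) = 21.9900 * 0.99401796 = 21.85845503
C = P + S*exp(-qT) - K*exp(-rT)
C = 1.2208 + 22.45000000 - 21.85845503 = 1.8123


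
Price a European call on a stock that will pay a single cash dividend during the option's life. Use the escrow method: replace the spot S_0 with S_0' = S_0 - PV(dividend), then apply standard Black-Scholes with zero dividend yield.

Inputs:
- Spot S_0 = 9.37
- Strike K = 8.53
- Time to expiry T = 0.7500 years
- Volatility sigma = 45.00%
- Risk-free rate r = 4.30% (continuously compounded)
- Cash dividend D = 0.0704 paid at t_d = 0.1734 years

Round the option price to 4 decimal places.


Answer: Price = 1.9384

Derivation:
PV(D) = D * exp(-r * t_d) = 0.0704 * 0.99257153 = 0.06987704
S_0' = S_0 - PV(D) = 9.3700 - 0.06987704 = 9.30012296
d1 = (ln(S_0'/K) + (r + sigma^2/2)*T) / (sigma*sqrt(T)) = 0.49940993
d2 = d1 - sigma*sqrt(T) = 0.10969850
exp(-rT) = 0.96826449
N(d1) = 0.69125469; N(d2) = 0.54367576
C = S_0' * N(d1) - K * exp(-rT) * N(d2) = 9.30012296 * 0.69125469 - 8.5300 * 0.96826449 * 0.54367576 = 1.9384


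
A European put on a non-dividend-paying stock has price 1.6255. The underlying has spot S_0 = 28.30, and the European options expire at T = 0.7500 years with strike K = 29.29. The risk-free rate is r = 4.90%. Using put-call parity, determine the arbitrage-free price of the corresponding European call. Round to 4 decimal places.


Answer: Call price = 1.6924

Derivation:
Put-call parity: C - P = S_0 * exp(-qT) - K * exp(-rT).
S_0 * exp(-qT) = 28.3000 * 1.00000000 = 28.30000000
K * exp(-rT) = 29.2900 * 0.96391708 = 28.23313141
C = P + S*exp(-qT) - K*exp(-rT)
C = 1.6255 + 28.30000000 - 28.23313141 = 1.6924


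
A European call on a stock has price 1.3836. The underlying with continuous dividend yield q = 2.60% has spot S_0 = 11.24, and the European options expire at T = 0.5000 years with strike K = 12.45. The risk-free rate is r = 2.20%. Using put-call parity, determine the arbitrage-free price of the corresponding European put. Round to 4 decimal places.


Put-call parity: C - P = S_0 * exp(-qT) - K * exp(-rT).
S_0 * exp(-qT) = 11.2400 * 0.98708414 = 11.09482568
K * exp(-rT) = 12.4500 * 0.98906028 = 12.31380047
P = C - S*exp(-qT) + K*exp(-rT)
P = 1.3836 - 11.09482568 + 12.31380047 = 2.6026

Answer: Put price = 2.6026


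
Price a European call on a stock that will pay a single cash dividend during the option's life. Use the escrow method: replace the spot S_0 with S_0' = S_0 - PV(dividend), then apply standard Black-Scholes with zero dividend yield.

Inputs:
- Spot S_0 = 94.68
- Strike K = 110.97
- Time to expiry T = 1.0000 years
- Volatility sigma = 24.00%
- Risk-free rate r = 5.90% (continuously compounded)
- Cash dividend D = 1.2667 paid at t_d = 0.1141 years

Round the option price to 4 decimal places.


PV(D) = D * exp(-r * t_d) = 1.2667 * 0.99329071 = 1.25820134
S_0' = S_0 - PV(D) = 94.6800 - 1.25820134 = 93.42179866
d1 = (ln(S_0'/K) + (r + sigma^2/2)*T) / (sigma*sqrt(T)) = -0.35139661
d2 = d1 - sigma*sqrt(T) = -0.59139661
exp(-rT) = 0.94270677
N(d1) = 0.36264541; N(d2) = 0.27712736
C = S_0' * N(d1) - K * exp(-rT) * N(d2) = 93.42179866 * 0.36264541 - 110.9700 * 0.94270677 * 0.27712736 = 4.8881

Answer: Price = 4.8881


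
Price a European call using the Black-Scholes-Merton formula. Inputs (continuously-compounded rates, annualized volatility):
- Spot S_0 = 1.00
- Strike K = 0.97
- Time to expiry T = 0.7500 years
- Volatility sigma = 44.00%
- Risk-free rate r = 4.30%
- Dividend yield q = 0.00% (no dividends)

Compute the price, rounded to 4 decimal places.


Answer: Price = 0.1789

Derivation:
d1 = (ln(S/K) + (r - q + 0.5*sigma^2) * T) / (sigma * sqrt(T)) = 0.35509458
d2 = d1 - sigma * sqrt(T) = -0.02595660
exp(-rT) = 0.96826449; exp(-qT) = 1.00000000
C = S_0 * exp(-qT) * N(d1) - K * exp(-rT) * N(d2)
N(d1) = 0.63874063; N(d2) = 0.48964598
C = 1.0000 * 1.00000000 * 0.63874063 - 0.9700 * 0.96826449 * 0.48964598 = 0.1789


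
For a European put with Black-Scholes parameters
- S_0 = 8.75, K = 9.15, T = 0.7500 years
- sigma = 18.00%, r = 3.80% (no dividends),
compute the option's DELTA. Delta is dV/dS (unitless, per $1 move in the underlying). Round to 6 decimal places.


d1 = -0.0259819099; d2 = -0.1818664826
phi(d1) = 0.3988076482; exp(-qT) = 1.0000000000; exp(-rT) = 0.9719022941
N(-d1) = 0.5103641163
Delta = -exp(-qT) * N(-d1) = -1.0000000000 * 0.5103641163 = -0.510364

Answer: Delta = -0.510364


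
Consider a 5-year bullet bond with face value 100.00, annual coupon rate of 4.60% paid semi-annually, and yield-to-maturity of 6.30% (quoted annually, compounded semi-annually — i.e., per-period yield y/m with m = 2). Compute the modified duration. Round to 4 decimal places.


Coupon per period c = face * coupon_rate / m = 2.300000
Periods per year m = 2; per-period yield y/m = 0.031500
Number of cashflows N = 10
Cashflows (t years, CF_t, discount factor 1/(1+y/m)^(m*t), PV):
  t = 0.5000: CF_t = 2.300000, DF = 0.969462, PV = 2.229762
  t = 1.0000: CF_t = 2.300000, DF = 0.939856, PV = 2.161670
  t = 1.5000: CF_t = 2.300000, DF = 0.911155, PV = 2.095657
  t = 2.0000: CF_t = 2.300000, DF = 0.883330, PV = 2.031659
  t = 2.5000: CF_t = 2.300000, DF = 0.856355, PV = 1.969617
  t = 3.0000: CF_t = 2.300000, DF = 0.830204, PV = 1.909468
  t = 3.5000: CF_t = 2.300000, DF = 0.804851, PV = 1.851157
  t = 4.0000: CF_t = 2.300000, DF = 0.780272, PV = 1.794626
  t = 4.5000: CF_t = 2.300000, DF = 0.756444, PV = 1.739822
  t = 5.0000: CF_t = 102.300000, DF = 0.733344, PV = 75.021080
Price P = sum_t PV_t = 92.804518
First compute Macaulay numerator sum_t t * PV_t:
  t * PV_t at t = 0.5000: 1.114881
  t * PV_t at t = 1.0000: 2.161670
  t * PV_t at t = 1.5000: 3.143485
  t * PV_t at t = 2.0000: 4.063319
  t * PV_t at t = 2.5000: 4.924041
  t * PV_t at t = 3.0000: 5.728405
  t * PV_t at t = 3.5000: 6.479049
  t * PV_t at t = 4.0000: 7.178504
  t * PV_t at t = 4.5000: 7.829198
  t * PV_t at t = 5.0000: 375.105399
Macaulay duration D = 417.727951 / 92.804518 = 4.501160
Modified duration = D / (1 + y/m) = 4.501160 / (1 + 0.031500) = 4.363703

Answer: Modified duration = 4.3637
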